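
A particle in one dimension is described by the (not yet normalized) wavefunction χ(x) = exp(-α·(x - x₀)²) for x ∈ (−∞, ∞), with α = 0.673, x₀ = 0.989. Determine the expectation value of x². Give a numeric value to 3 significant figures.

1.35

⟨x²⟩ = ∫ x²·|χ|² dx / ∫|χ|² dx (integrals over the domain).
Gaussian moments (u = x − x₀): ∫u^(2j)·e^(−2αu²) du = (2j−1)!!/(4α)^j · √(π/(2α)), odd powers integrate to 0; here √(π/(2α)) = 1.5278.
State is unnormalized: ∫|χ|² dx = 1.5278, and ∫χ*·x²·χ dx = 2.0618, so ⟨x²⟩ = 2.0618 / 1.5278.
⟨x²⟩ = 1.3496.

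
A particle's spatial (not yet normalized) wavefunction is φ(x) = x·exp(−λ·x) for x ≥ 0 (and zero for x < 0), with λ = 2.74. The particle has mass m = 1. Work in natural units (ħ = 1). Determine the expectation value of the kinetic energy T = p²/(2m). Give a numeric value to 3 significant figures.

3.75

T = −(ħ²/2m) d²/dx², so ⟨T⟩ = −(ħ²/2m) ∫ φ*·φ'' dx / ∫|φ|² dx; with m = 1.
Differentiate x·exp(−λ·x) with the product rule; every integrand then reduces to terms xʲ·e^(−2λx) on [0, ∞), with ∫₀^∞ xʲ·e^(−2λx) dx = j!/(2λ)^(j+1).
State is unnormalized: ∫|φ|² dx = 0.012153, and ∫φ*·(−ħ²/2m · φ'') dx = 0.045620, so ⟨T⟩ = 0.045620 / 0.012153.
⟨T⟩ = 3.7538.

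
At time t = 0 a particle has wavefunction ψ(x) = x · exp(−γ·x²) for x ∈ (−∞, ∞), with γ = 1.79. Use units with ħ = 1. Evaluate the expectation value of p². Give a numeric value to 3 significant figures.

5.37

p² ψ = −ħ² d²ψ/dx²; ⟨p²⟩ = −ħ² ∫ ψ*·ψ'' dx / ∫|ψ|² dx.
Expand each integrand as polynomial × e^(−2γx²) and use ∫x^(2j)·e^(−2γx²) dx = (2j−1)!!/(4γ)^j · √(π/(2γ)), odd powers → 0; here √(π/(2γ)) = 0.93677. Differentiate with the product rule, d/dx e^(−γx²) = −2γx·e^(−γx²).
State is unnormalized: ∫|ψ|² dx = 0.13083, and ∫ψ*·(−ħ² ψ'') dx = 0.70258, so ⟨p²⟩ = 0.70258 / 0.13083.
⟨p²⟩ = 5.3700.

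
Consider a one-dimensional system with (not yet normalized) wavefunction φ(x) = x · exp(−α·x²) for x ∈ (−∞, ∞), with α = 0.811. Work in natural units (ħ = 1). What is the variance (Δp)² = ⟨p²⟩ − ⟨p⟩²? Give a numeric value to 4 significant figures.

Compute ⟨p⟩ and ⟨p²⟩ separately; (Δp)² = ⟨p²⟩ − ⟨p⟩².
Expand each integrand as polynomial × e^(−2αx²) and use ∫x^(2j)·e^(−2αx²) dx = (2j−1)!!/(4α)^j · √(π/(2α)), odd powers → 0; here √(π/(2α)) = 1.3917. Differentiate with the product rule, d/dx e^(−αx²) = −2αx·e^(−αx²).
Normalization: ∫|φ|² dx = 0.42901.
⟨p⟩ = 0.0000 and ⟨p²⟩ = 2.4330.
(Δp)² = 2.4330 − (0.0000)² = 2.4330.

2.433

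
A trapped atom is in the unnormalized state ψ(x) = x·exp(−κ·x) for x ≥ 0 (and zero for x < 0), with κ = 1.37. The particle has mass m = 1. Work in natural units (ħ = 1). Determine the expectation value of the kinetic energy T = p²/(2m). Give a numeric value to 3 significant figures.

T = −(ħ²/2m) d²/dx², so ⟨T⟩ = −(ħ²/2m) ∫ ψ*·ψ'' dx / ∫|ψ|² dx; with m = 1.
Differentiate x·exp(−κ·x) with the product rule; every integrand then reduces to terms xʲ·e^(−2κx) on [0, ∞), with ∫₀^∞ xʲ·e^(−2κx) dx = j!/(2κ)^(j+1).
State is unnormalized: ∫|ψ|² dx = 0.097225, and ∫ψ*·(−ħ²/2m · ψ'') dx = 0.091241, so ⟨T⟩ = 0.091241 / 0.097225.
⟨T⟩ = 0.93845.

0.938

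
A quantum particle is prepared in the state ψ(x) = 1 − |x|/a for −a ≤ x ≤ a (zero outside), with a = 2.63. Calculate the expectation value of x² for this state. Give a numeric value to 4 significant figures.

0.6917

⟨x²⟩ = ∫ x²·|ψ|² dx / ∫|ψ|² dx (integrals over the domain).
ψ is even, so ∫ over [−a, a] = 2∫₀ᵃ with ψ = 1 − x/a there: ∫₀ᵃ (1 − x/a)² dx = a/3, ∫₀ᵃ x²(1 − x/a)² dx = a³/30, ∫₀ᵃ x⁴(1 − x/a)² dx = a⁵/105.
State is unnormalized: ∫|ψ|² dx = 1.7533, and ∫ψ*·x²·ψ dx = 1.2128, so ⟨x²⟩ = 1.2128 / 1.7533.
⟨x²⟩ = 0.69169.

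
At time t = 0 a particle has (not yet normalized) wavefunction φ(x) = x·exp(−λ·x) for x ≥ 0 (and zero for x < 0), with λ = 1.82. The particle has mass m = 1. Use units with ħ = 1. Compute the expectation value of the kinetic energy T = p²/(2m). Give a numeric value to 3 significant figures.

T = −(ħ²/2m) d²/dx², so ⟨T⟩ = −(ħ²/2m) ∫ φ*·φ'' dx / ∫|φ|² dx; with m = 1.
Differentiate x·exp(−λ·x) with the product rule; every integrand then reduces to terms xʲ·e^(−2λx) on [0, ∞), with ∫₀^∞ xʲ·e^(−2λx) dx = j!/(2λ)^(j+1).
State is unnormalized: ∫|φ|² dx = 0.041469, and ∫φ*·(−ħ²/2m · φ'') dx = 0.068681, so ⟨T⟩ = 0.068681 / 0.041469.
⟨T⟩ = 1.6562.

1.66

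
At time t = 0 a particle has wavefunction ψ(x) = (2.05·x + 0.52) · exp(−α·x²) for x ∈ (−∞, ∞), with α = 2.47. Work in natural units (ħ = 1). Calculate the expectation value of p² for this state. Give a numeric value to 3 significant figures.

p² ψ = −ħ² d²ψ/dx²; ⟨p²⟩ = −ħ² ∫ ψ*·ψ'' dx / ∫|ψ|² dx.
Expand each integrand as polynomial × e^(−2αx²) and use ∫x^(2j)·e^(−2αx²) dx = (2j−1)!!/(4α)^j · √(π/(2α)), odd powers → 0; here √(π/(2α)) = 0.79746. Differentiate with the product rule, d/dx e^(−αx²) = −2αx·e^(−αx²).
State is unnormalized: ∫|ψ|² dx = 0.55484, and ∫ψ*·(−ħ² ψ'') dx = 3.0461, so ⟨p²⟩ = 3.0461 / 0.55484.
⟨p²⟩ = 5.4901.

5.49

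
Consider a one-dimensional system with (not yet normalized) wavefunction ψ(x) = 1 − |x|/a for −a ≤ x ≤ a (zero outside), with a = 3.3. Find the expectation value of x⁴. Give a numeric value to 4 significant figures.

3.388

⟨x⁴⟩ = ∫ x⁴·|ψ|² dx / ∫|ψ|² dx (integrals over the domain).
ψ is even, so ∫ over [−a, a] = 2∫₀ᵃ with ψ = 1 − x/a there: ∫₀ᵃ (1 − x/a)² dx = a/3, ∫₀ᵃ x²(1 − x/a)² dx = a³/30, ∫₀ᵃ x⁴(1 − x/a)² dx = a⁵/105.
State is unnormalized: ∫|ψ|² dx = 2.2000, and ∫ψ*·x⁴·ψ dx = 7.4544, so ⟨x⁴⟩ = 7.4544 / 2.2000.
⟨x⁴⟩ = 3.3883.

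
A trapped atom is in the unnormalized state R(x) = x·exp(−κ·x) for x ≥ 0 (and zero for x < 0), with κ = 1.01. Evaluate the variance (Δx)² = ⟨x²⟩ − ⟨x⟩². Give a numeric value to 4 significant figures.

Compute ⟨x⟩ and ⟨x²⟩ separately, then (Δx)² = ⟨x²⟩ − ⟨x⟩².
Every integrand reduces to terms xʲ·e^(−2κx) on [0, ∞); use ∫₀^∞ xʲ·e^(−2κx) dx = j!/(2κ)^(j+1).
Normalization: ∫|R|² dx = 0.24265.
⟨x⟩ = 1.4851 and ⟨x²⟩ = 2.9409.
(Δx)² = 2.9409 − (1.4851)² = 0.73522.

0.7352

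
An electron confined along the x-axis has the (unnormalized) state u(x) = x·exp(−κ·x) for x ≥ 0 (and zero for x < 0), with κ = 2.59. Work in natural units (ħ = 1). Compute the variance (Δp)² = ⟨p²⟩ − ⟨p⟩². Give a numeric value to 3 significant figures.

Compute ⟨p⟩ and ⟨p²⟩ separately; (Δp)² = ⟨p²⟩ − ⟨p⟩².
Differentiate x·exp(−κ·x) with the product rule; every integrand then reduces to terms xʲ·e^(−2κx) on [0, ∞), with ∫₀^∞ xʲ·e^(−2κx) dx = j!/(2κ)^(j+1).
Normalization: ∫|u|² dx = 0.014389.
⟨p⟩ = 0.0000 and ⟨p²⟩ = 6.7081.
(Δp)² = 6.7081 − (0.0000)² = 6.7081.

6.71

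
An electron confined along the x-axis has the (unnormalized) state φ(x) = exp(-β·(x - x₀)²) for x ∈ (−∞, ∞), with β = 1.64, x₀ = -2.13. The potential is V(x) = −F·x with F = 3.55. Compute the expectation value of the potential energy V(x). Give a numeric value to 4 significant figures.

7.562

⟨V⟩ = ∫ V(x)·|φ|² dx / ∫|φ|² dx.
Gaussian moments (u = x − x₀): ∫u^(2j)·e^(−2βu²) du = (2j−1)!!/(4β)^j · √(π/(2β)), odd powers integrate to 0; here √(π/(2β)) = 0.97867.
State is unnormalized: ∫|φ|² dx = 0.97867, and ∫φ*·V(x)·φ dx = 7.4002, so ⟨V⟩ = 7.4002 / 0.97867.
⟨V⟩ = 7.5615.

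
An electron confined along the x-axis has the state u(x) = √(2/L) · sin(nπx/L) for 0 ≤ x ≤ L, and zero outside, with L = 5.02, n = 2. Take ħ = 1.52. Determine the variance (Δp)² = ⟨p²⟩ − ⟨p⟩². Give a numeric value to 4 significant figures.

Compute ⟨p⟩ and ⟨p²⟩ separately; (Δp)² = ⟨p²⟩ − ⟨p⟩².
d/dx sin(nπx/L) = (nπ/L)·cos(nπx/L) and d²/dx² sin(nπx/L) = −(nπ/L)²·sin(nπx/L); on 0 ≤ x ≤ L, ∫sin²(nπx/L) dx = L/2 and ∫sin(nπx/L)·cos(nπx/L) dx = 0.
⟨p⟩ = 0.0000 and ⟨p²⟩ = 3.6194.
(Δp)² = 3.6194 − (0.0000)² = 3.6194.

3.619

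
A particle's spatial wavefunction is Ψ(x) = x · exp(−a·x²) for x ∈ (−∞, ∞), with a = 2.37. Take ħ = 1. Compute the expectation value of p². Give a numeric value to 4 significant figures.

p² Ψ = −ħ² d²Ψ/dx²; ⟨p²⟩ = −ħ² ∫ Ψ*·Ψ'' dx / ∫|Ψ|² dx.
Expand each integrand as polynomial × e^(−2ax²) and use ∫x^(2j)·e^(−2ax²) dx = (2j−1)!!/(4a)^j · √(π/(2a)), odd powers → 0; here √(π/(2a)) = 0.81412. Differentiate with the product rule, d/dx e^(−ax²) = −2ax·e^(−ax²).
State is unnormalized: ∫|Ψ|² dx = 0.085877, and ∫Ψ*·(−ħ² Ψ'') dx = 0.61059, so ⟨p²⟩ = 0.61059 / 0.085877.
⟨p²⟩ = 7.1100.

7.110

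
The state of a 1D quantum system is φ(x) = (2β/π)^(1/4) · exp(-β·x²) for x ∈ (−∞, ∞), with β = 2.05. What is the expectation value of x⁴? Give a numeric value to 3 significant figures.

0.0446

⟨x⁴⟩ = ∫ x⁴·|φ|² dx (integrals over the domain).
Gaussian moments: ∫x^(2j)·e^(−2βx²) dx = (2j−1)!!/(4β)^j · √(π/(2β)), odd powers integrate to 0; here √(π/(2β)) = 0.87535.
⟨x⁴⟩ = 0.044616.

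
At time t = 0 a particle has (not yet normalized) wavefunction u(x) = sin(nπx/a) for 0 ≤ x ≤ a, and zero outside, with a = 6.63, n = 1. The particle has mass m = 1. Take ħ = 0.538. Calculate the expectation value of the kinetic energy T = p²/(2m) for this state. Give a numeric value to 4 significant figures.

0.03249

T = −(ħ²/2m) d²/dx², so ⟨T⟩ = −(ħ²/2m) ∫ u*·u'' dx / ∫|u|² dx; with m = 1.
d/dx sin(nπx/a) = (nπ/a)·cos(nπx/a) and d²/dx² sin(nπx/a) = −(nπ/a)²·sin(nπx/a); on 0 ≤ x ≤ a, ∫sin²(nπx/a) dx = a/2 and ∫sin(nπx/a)·cos(nπx/a) dx = 0.
State is unnormalized: ∫|u|² dx = 3.3150, and ∫u*·(−ħ²/2m · u'') dx = 0.10772, so ⟨T⟩ = 0.10772 / 3.3150.
⟨T⟩ = 0.032494.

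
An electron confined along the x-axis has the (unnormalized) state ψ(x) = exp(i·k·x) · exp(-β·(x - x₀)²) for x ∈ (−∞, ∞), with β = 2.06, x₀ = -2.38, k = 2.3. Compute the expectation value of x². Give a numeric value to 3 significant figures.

⟨x²⟩ = ∫ x²·|ψ|² dx / ∫|ψ|² dx (integrals over the domain).
Gaussian moments (u = x − x₀): ∫u^(2j)·e^(−2βu²) du = (2j−1)!!/(4β)^j · √(π/(2β)), odd powers integrate to 0; here √(π/(2β)) = 0.87323.
State is unnormalized: ∫|ψ|² dx = 0.87323, and ∫ψ*·x²·ψ dx = 5.0523, so ⟨x²⟩ = 5.0523 / 0.87323.
⟨x²⟩ = 5.7858.

5.79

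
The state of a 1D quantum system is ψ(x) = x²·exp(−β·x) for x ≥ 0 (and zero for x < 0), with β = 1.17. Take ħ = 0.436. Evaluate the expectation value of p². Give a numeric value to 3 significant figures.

0.0867

p² ψ = −ħ² d²ψ/dx²; ⟨p²⟩ = −ħ² ∫ ψ*·ψ'' dx / ∫|ψ|² dx.
Differentiate x²·exp(−β·x) with the product rule; every integrand then reduces to terms xʲ·e^(−2βx) on [0, ∞), with ∫₀^∞ xʲ·e^(−2βx) dx = j!/(2β)^(j+1).
State is unnormalized: ∫|ψ|² dx = 0.34208, and ∫ψ*·(−ħ² ψ'') dx = 0.029673, so ⟨p²⟩ = 0.029673 / 0.34208.
⟨p²⟩ = 0.086741.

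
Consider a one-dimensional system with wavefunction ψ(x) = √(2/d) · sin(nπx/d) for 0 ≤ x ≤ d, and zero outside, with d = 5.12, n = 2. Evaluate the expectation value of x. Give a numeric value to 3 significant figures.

⟨x⟩ = ∫ x·|ψ|² dx (integrals over the domain).
With sin²θ = (1 − cos2θ)/2 on 0 ≤ x ≤ d: ∫sin²(nπx/d) dx = d/2, ∫x·sin²(nπx/d) dx = d²/4, ∫x²·sin²(nπx/d) dx = d³·(1/6 − 1/(4n²π²)); higher powers xᵏ the same way, integrating xᵏ·cos(2nπx/d) by parts.
⟨x⟩ = 2.5600.

2.56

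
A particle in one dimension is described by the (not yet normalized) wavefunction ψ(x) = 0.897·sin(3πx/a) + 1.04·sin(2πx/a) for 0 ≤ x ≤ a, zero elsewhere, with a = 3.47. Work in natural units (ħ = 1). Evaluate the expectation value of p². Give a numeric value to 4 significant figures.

5.027

p² ψ = −ħ² d²ψ/dx²; ⟨p²⟩ = −ħ² ∫ ψ*·ψ'' dx / ∫|ψ|² dx.
d²/dx² sin(jπx/a) = −(jπ/a)²·sin(jπx/a); on 0 ≤ x ≤ a, ∫sin²(jπx/a) dx = a/2 and ∫sin(jπx/a)·sin(lπx/a) dx = 0 for j ≠ l, so only diagonal terms survive in ∫|ψ|² and ∫ψ·ψ″; ∫ψ·ψ′ dx = [ψ²/2] between the walls = 0.
State is unnormalized: ∫|ψ|² dx = 3.2726, and ∫ψ*·(−ħ² ψ'') dx = 16.451, so ⟨p²⟩ = 16.451 / 3.2726.
⟨p²⟩ = 5.0270.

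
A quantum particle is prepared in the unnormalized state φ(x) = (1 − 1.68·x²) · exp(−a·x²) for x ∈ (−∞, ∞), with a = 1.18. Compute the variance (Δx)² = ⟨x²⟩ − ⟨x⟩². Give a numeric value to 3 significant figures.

Compute ⟨x⟩ and ⟨x²⟩ separately, then (Δx)² = ⟨x²⟩ − ⟨x⟩².
Expand each integrand as polynomial × e^(−2ax²) and use ∫x^(2j)·e^(−2ax²) dx = (2j−1)!!/(4a)^j · √(π/(2a)), odd powers → 0; here √(π/(2a)) = 1.1538.
Normalization: ∫|φ|² dx = 0.77095.
⟨x⟩ = 0.0000 and ⟨x²⟩ = 0.24247.
(Δx)² = 0.24247 − (0.0000)² = 0.24247.

0.242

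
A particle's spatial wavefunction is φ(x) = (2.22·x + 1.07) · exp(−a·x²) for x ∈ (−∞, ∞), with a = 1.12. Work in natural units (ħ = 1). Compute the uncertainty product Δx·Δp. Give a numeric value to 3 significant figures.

0.697

Δx = √(⟨x²⟩−⟨x⟩²), Δp = √(⟨p²⟩−⟨p⟩²).
Expand each integrand as polynomial × e^(−2ax²) and use ∫x^(2j)·e^(−2ax²) dx = (2j−1)!!/(4a)^j · √(π/(2a)), odd powers → 0; here √(π/(2a)) = 1.1843. Differentiate with the product rule, d/dx e^(−ax²) = −2ax·e^(−ax²).
Normalization: ∫|φ|² dx = 2.6587.
⟨x⟩ = 0.47236, ⟨x²⟩ = 0.44197 ⇒ Δx = 0.46781.
⟨p⟩ = 0.0000, ⟨p²⟩ = 2.2176 ⇒ Δp = 1.4892.
Δx·Δp = 0.69665.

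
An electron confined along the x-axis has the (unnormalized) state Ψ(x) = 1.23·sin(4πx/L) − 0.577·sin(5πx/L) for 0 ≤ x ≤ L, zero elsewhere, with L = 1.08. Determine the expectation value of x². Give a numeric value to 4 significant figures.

0.5649

⟨x²⟩ = ∫ x²·|Ψ|² dx / ∫|Ψ|² dx (integrals over the domain).
On 0 ≤ x ≤ L (j ≠ l): ∫sin²(jπx/L) dx = L/2, ∫sin(jπx/L)·sin(lπx/L) dx = 0; diagonal moments ∫x·sin²(jπx/L) dx = L²/4, ∫x²·sin²(jπx/L) dx = L³·(1/6 − 1/(4j²π²)); cross terms ∫x·sin(jπx/L)·sin(lπx/L) dx = 0 for j + l even and −4jlL²/(π²(j² − l²)²) for j + l odd, ∫x²·sin(jπx/L)·sin(lπx/L) dx = (−1)^(j+l)·4jlL³/(π²(j² − l²)²); higher powers the same way via product-to-sum and parts.
State is unnormalized: ∫|Ψ|² dx = 0.99675, and ∫Ψ*·x²·Ψ dx = 0.56303, so ⟨x²⟩ = 0.56303 / 0.99675.
⟨x²⟩ = 0.56486.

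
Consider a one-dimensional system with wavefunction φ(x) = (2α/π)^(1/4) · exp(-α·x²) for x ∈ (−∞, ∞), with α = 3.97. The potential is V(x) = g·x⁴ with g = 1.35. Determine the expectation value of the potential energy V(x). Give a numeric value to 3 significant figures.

0.0161

⟨V⟩ = ∫ V(x)·|φ|² dx.
Gaussian moments: ∫x^(2j)·e^(−2αx²) dx = (2j−1)!!/(4α)^j · √(π/(2α)), odd powers integrate to 0; here √(π/(2α)) = 0.62902.
⟨V⟩ = 0.016060.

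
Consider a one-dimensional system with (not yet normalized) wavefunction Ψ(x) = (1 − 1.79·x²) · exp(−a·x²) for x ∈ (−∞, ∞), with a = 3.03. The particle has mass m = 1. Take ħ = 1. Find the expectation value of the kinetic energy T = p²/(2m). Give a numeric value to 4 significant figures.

T = −(ħ²/2m) d²/dx², so ⟨T⟩ = −(ħ²/2m) ∫ Ψ*·Ψ'' dx / ∫|Ψ|² dx; with m = 1.
Expand each integrand as polynomial × e^(−2ax²) and use ∫x^(2j)·e^(−2ax²) dx = (2j−1)!!/(4a)^j · √(π/(2a)), odd powers → 0; here √(π/(2a)) = 0.72001. Differentiate with the product rule, d/dx e^(−ax²) = −2ax·e^(−ax²).
State is unnormalized: ∫|Ψ|² dx = 0.55445, and ∫Ψ*·(−ħ²/2m · Ψ'') dx = 1.5796, so ⟨T⟩ = 1.5796 / 0.55445.
⟨T⟩ = 2.8489.

2.849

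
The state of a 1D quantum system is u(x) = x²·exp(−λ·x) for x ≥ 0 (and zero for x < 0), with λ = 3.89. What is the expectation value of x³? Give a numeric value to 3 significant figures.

⟨x³⟩ = ∫ x³·|u|² dx / ∫|u|² dx (integrals over the domain).
Every integrand reduces to terms xʲ·e^(−2λx) on [0, ∞); use ∫₀^∞ xʲ·e^(−2λx) dx = j!/(2λ)^(j+1).
State is unnormalized: ∫|u|² dx = 0.00084200, and ∫u*·x³·u dx = 0.00037549, so ⟨x³⟩ = 0.00037549 / 0.00084200.
⟨x³⟩ = 0.44594.

0.446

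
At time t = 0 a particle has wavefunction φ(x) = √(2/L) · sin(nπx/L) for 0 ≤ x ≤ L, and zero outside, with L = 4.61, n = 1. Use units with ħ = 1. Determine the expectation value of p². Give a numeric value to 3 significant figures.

0.464

p² φ = −ħ² d²φ/dx²; ⟨p²⟩ = −ħ² ∫ φ*·φ'' dx.
d/dx sin(nπx/L) = (nπ/L)·cos(nπx/L) and d²/dx² sin(nπx/L) = −(nπ/L)²·sin(nπx/L); on 0 ≤ x ≤ L, ∫sin²(nπx/L) dx = L/2 and ∫sin(nπx/L)·cos(nπx/L) dx = 0.
⟨p²⟩ = 0.46441.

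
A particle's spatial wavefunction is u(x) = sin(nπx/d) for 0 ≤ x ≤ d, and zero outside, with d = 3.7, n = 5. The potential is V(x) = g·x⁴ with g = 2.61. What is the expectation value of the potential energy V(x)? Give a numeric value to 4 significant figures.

95.86

⟨V⟩ = ∫ V(x)·|u|² dx / ∫|u|² dx.
With sin²θ = (1 − cos2θ)/2 on 0 ≤ x ≤ d: ∫sin²(nπx/d) dx = d/2, ∫x·sin²(nπx/d) dx = d²/4, ∫x²·sin²(nπx/d) dx = d³·(1/6 − 1/(4n²π²)); higher powers xᵏ the same way, integrating xᵏ·cos(2nπx/d) by parts.
State is unnormalized: ∫|u|² dx = 1.8500, and ∫u*·V(x)·u dx = 177.34, so ⟨V⟩ = 177.34 / 1.8500.
⟨V⟩ = 95.861.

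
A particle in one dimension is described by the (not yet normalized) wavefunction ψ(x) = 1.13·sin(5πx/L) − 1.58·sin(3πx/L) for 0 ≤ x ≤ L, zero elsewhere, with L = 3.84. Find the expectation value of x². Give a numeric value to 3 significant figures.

4.19

⟨x²⟩ = ∫ x²·|ψ|² dx / ∫|ψ|² dx (integrals over the domain).
On 0 ≤ x ≤ L (j ≠ l): ∫sin²(jπx/L) dx = L/2, ∫sin(jπx/L)·sin(lπx/L) dx = 0; diagonal moments ∫x·sin²(jπx/L) dx = L²/4, ∫x²·sin²(jπx/L) dx = L³·(1/6 − 1/(4j²π²)); cross terms ∫x·sin(jπx/L)·sin(lπx/L) dx = 0 for j + l even and −4jlL²/(π²(j² − l²)²) for j + l odd, ∫x²·sin(jπx/L)·sin(lπx/L) dx = (−1)^(j+l)·4jlL³/(π²(j² − l²)²); higher powers the same way via product-to-sum and parts.
State is unnormalized: ∫|ψ|² dx = 7.2447, and ∫ψ*·x²·ψ dx = 30.337, so ⟨x²⟩ = 30.337 / 7.2447.
⟨x²⟩ = 4.1874.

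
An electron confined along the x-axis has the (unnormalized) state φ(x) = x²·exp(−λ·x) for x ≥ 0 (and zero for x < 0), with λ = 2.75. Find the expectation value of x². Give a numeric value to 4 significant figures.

⟨x²⟩ = ∫ x²·|φ|² dx / ∫|φ|² dx (integrals over the domain).
Every integrand reduces to terms xʲ·e^(−2λx) on [0, ∞); use ∫₀^∞ xʲ·e^(−2λx) dx = j!/(2λ)^(j+1).
State is unnormalized: ∫|φ|² dx = 0.0047687, and ∫φ*·x²·φ dx = 0.0047293, so ⟨x²⟩ = 0.0047293 / 0.0047687.
⟨x²⟩ = 0.99174.

0.9917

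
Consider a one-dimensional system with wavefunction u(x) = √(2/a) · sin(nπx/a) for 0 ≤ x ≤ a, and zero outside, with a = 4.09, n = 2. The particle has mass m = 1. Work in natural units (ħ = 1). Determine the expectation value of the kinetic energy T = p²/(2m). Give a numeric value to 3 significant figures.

1.18

T = −(ħ²/2m) d²/dx², so ⟨T⟩ = −(ħ²/2m) ∫ u*·u'' dx; with m = 1.
d/dx sin(nπx/a) = (nπ/a)·cos(nπx/a) and d²/dx² sin(nπx/a) = −(nπ/a)²·sin(nπx/a); on 0 ≤ x ≤ a, ∫sin²(nπx/a) dx = a/2 and ∫sin(nπx/a)·cos(nπx/a) dx = 0.
⟨T⟩ = 1.1800.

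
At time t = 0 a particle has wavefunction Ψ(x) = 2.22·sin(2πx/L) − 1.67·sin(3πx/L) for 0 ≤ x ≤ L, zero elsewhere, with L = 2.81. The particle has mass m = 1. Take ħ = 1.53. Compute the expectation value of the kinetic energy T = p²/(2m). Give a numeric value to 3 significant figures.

T = −(ħ²/2m) d²/dx², so ⟨T⟩ = −(ħ²/2m) ∫ Ψ*·Ψ'' dx / ∫|Ψ|² dx; with m = 1.
d²/dx² sin(jπx/L) = −(jπ/L)²·sin(jπx/L); on 0 ≤ x ≤ L, ∫sin²(jπx/L) dx = L/2 and ∫sin(jπx/L)·sin(lπx/L) dx = 0 for j ≠ l, so only diagonal terms survive in ∫|Ψ|² and ∫Ψ·Ψ″; ∫Ψ·Ψ′ dx = [Ψ²/2] between the walls = 0.
State is unnormalized: ∫|Ψ|² dx = 10.843, and ∫Ψ*·(−ħ²/2m · Ψ'') dx = 92.114, so ⟨T⟩ = 92.114 / 10.843.
⟨T⟩ = 8.4954.

8.50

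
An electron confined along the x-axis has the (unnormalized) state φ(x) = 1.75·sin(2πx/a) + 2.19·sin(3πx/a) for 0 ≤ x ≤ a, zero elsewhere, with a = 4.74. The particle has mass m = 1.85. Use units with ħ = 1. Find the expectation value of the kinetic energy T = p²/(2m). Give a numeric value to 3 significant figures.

T = −(ħ²/2m) d²/dx², so ⟨T⟩ = −(ħ²/2m) ∫ φ*·φ'' dx / ∫|φ|² dx; with m = 1.85.
d²/dx² sin(jπx/a) = −(jπ/a)²·sin(jπx/a); on 0 ≤ x ≤ a, ∫sin²(jπx/a) dx = a/2 and ∫sin(jπx/a)·sin(lπx/a) dx = 0 for j ≠ l, so only diagonal terms survive in ∫|φ|² and ∫φ·φ″; ∫φ·φ′ dx = [φ²/2] between the walls = 0.
State is unnormalized: ∫|φ|² dx = 18.625, and ∫φ*·(−ħ²/2m · φ'') dx = 15.593, so ⟨T⟩ = 15.593 / 18.625.
⟨T⟩ = 0.83719.

0.837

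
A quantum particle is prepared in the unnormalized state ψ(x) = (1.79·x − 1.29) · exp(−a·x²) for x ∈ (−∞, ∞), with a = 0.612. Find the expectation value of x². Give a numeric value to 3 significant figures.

0.768

⟨x²⟩ = ∫ x²·|ψ|² dx / ∫|ψ|² dx (integrals over the domain).
Expand each integrand as polynomial × e^(−2ax²) and use ∫x^(2j)·e^(−2ax²) dx = (2j−1)!!/(4a)^j · √(π/(2a)), odd powers → 0; here √(π/(2a)) = 1.6021.
State is unnormalized: ∫|ψ|² dx = 4.7629, and ∫ψ*·x²·ψ dx = 3.6588, so ⟨x²⟩ = 3.6588 / 4.7629.
⟨x²⟩ = 0.76818.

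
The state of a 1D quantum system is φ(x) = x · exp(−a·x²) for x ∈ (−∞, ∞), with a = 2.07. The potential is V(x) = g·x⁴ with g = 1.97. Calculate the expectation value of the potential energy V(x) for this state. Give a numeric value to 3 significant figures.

⟨V⟩ = ∫ V(x)·|φ|² dx / ∫|φ|² dx.
Expand each integrand as polynomial × e^(−2ax²) and use ∫x^(2j)·e^(−2ax²) dx = (2j−1)!!/(4a)^j · √(π/(2a)), odd powers → 0; here √(π/(2a)) = 0.87111.
State is unnormalized: ∫|φ|² dx = 0.10521, and ∫φ*·V(x)·φ dx = 0.045346, so ⟨V⟩ = 0.045346 / 0.10521.
⟨V⟩ = 0.43102.

0.431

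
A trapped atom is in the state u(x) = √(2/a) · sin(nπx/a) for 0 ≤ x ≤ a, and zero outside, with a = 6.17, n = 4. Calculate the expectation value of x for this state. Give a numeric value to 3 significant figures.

⟨x⟩ = ∫ x·|u|² dx (integrals over the domain).
With sin²θ = (1 − cos2θ)/2 on 0 ≤ x ≤ a: ∫sin²(nπx/a) dx = a/2, ∫x·sin²(nπx/a) dx = a²/4, ∫x²·sin²(nπx/a) dx = a³·(1/6 − 1/(4n²π²)); higher powers xᵏ the same way, integrating xᵏ·cos(2nπx/a) by parts.
⟨x⟩ = 3.0850.

3.09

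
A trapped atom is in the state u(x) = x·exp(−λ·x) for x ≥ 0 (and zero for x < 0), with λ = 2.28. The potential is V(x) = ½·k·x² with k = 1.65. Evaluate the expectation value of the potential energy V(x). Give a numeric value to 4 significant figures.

⟨V⟩ = ∫ V(x)·|u|² dx / ∫|u|² dx.
Every integrand reduces to terms xʲ·e^(−2λx) on [0, ∞); use ∫₀^∞ xʲ·e^(−2λx) dx = j!/(2λ)^(j+1).
State is unnormalized: ∫|u|² dx = 0.021093, and ∫u*·V(x)·u dx = 0.010042, so ⟨V⟩ = 0.010042 / 0.021093.
⟨V⟩ = 0.47611.

0.4761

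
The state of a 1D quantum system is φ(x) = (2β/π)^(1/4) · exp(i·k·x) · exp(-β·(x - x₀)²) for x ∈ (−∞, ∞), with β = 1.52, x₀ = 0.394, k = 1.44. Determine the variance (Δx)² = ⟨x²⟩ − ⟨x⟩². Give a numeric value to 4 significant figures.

Compute ⟨x⟩ and ⟨x²⟩ separately, then (Δx)² = ⟨x²⟩ − ⟨x⟩².
Gaussian moments (u = x − x₀): ∫u^(2j)·e^(−2βu²) du = (2j−1)!!/(4β)^j · √(π/(2β)), odd powers integrate to 0; here √(π/(2β)) = 1.0166.
⟨x⟩ = 0.39400 and ⟨x²⟩ = 0.31971.
(Δx)² = 0.31971 − (0.39400)² = 0.16447.

0.1645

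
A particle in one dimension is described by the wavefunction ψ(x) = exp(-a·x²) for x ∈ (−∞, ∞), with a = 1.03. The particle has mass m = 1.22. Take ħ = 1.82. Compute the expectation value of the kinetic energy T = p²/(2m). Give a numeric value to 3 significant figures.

T = −(ħ²/2m) d²/dx², so ⟨T⟩ = −(ħ²/2m) ∫ ψ*·ψ'' dx / ∫|ψ|² dx; with m = 1.22.
Gaussian moments: ∫x^(2j)·e^(−2ax²) dx = (2j−1)!!/(4a)^j · √(π/(2a)), odd powers integrate to 0; here √(π/(2a)) = 1.2349. Derivatives: d/dx e^(−ax²) = −2ax·e^(−ax²), d²/dx² e^(−ax²) = (4a²x² − 2a)·e^(−ax²).
State is unnormalized: ∫|ψ|² dx = 1.2349, and ∫ψ*·(−ħ²/2m · ψ'') dx = 1.7268, so ⟨T⟩ = 1.7268 / 1.2349.
⟨T⟩ = 1.3983.

1.40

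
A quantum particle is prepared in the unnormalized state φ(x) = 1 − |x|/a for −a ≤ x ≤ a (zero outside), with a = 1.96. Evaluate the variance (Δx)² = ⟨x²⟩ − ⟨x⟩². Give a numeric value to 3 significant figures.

0.384

Compute ⟨x⟩ and ⟨x²⟩ separately, then (Δx)² = ⟨x²⟩ − ⟨x⟩².
φ is even, so ∫ over [−a, a] = 2∫₀ᵃ with φ = 1 − x/a there: ∫₀ᵃ (1 − x/a)² dx = a/3, ∫₀ᵃ x²(1 − x/a)² dx = a³/30, ∫₀ᵃ x⁴(1 − x/a)² dx = a⁵/105.
Normalization: ∫|φ|² dx = 1.3067.
⟨x⟩ = 0.0000 and ⟨x²⟩ = 0.38416.
(Δx)² = 0.38416 − (0.0000)² = 0.38416.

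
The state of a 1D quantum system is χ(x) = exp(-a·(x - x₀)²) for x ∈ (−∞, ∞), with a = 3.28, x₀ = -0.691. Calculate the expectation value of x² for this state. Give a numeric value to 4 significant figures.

0.5537

⟨x²⟩ = ∫ x²·|χ|² dx / ∫|χ|² dx (integrals over the domain).
Gaussian moments (u = x − x₀): ∫u^(2j)·e^(−2au²) du = (2j−1)!!/(4a)^j · √(π/(2a)), odd powers integrate to 0; here √(π/(2a)) = 0.69203.
State is unnormalized: ∫|χ|² dx = 0.69203, and ∫χ*·x²·χ dx = 0.38318, so ⟨x²⟩ = 0.38318 / 0.69203.
⟨x²⟩ = 0.55370.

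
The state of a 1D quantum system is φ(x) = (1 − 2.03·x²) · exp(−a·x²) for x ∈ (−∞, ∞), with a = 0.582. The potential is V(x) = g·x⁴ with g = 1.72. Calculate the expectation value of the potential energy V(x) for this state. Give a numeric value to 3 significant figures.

⟨V⟩ = ∫ V(x)·|φ|² dx / ∫|φ|² dx.
Expand each integrand as polynomial × e^(−2ax²) and use ∫x^(2j)·e^(−2ax²) dx = (2j−1)!!/(4a)^j · √(π/(2a)), odd powers → 0; here √(π/(2a)) = 1.6429.
State is unnormalized: ∫|φ|² dx = 2.5253, and ∫φ*·V(x)·φ dx = 29.552, so ⟨V⟩ = 29.552 / 2.5253.
⟨V⟩ = 11.702.

11.7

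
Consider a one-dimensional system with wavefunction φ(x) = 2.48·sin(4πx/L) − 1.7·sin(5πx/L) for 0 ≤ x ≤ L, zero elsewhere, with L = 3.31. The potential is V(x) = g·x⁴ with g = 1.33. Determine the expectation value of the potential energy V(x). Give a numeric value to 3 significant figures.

54.0

⟨V⟩ = ∫ V(x)·|φ|² dx / ∫|φ|² dx.
On 0 ≤ x ≤ L (j ≠ l): ∫sin²(jπx/L) dx = L/2, ∫sin(jπx/L)·sin(lπx/L) dx = 0; diagonal moments ∫x·sin²(jπx/L) dx = L²/4, ∫x²·sin²(jπx/L) dx = L³·(1/6 − 1/(4j²π²)); cross terms ∫x·sin(jπx/L)·sin(lπx/L) dx = 0 for j + l even and −4jlL²/(π²(j² − l²)²) for j + l odd, ∫x²·sin(jπx/L)·sin(lπx/L) dx = (−1)^(j+l)·4jlL³/(π²(j² − l²)²); higher powers the same way via product-to-sum and parts.
State is unnormalized: ∫|φ|² dx = 14.962, and ∫φ*·V(x)·φ dx = 807.41, so ⟨V⟩ = 807.41 / 14.962.
⟨V⟩ = 53.964.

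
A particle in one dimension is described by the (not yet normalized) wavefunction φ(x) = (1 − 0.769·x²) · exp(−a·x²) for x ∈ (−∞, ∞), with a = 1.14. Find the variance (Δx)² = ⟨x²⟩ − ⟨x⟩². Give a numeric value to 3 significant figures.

0.122

Compute ⟨x⟩ and ⟨x²⟩ separately, then (Δx)² = ⟨x²⟩ − ⟨x⟩².
Expand each integrand as polynomial × e^(−2ax²) and use ∫x^(2j)·e^(−2ax²) dx = (2j−1)!!/(4a)^j · √(π/(2a)), odd powers → 0; here √(π/(2a)) = 1.1738.
Normalization: ∫|φ|² dx = 0.87807.
⟨x⟩ = 0.0000 and ⟨x²⟩ = 0.12159.
(Δx)² = 0.12159 − (0.0000)² = 0.12159.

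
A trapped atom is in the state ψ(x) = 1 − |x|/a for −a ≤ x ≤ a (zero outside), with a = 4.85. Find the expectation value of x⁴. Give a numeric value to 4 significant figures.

⟨x⁴⟩ = ∫ x⁴·|ψ|² dx / ∫|ψ|² dx (integrals over the domain).
ψ is even, so ∫ over [−a, a] = 2∫₀ᵃ with ψ = 1 − x/a there: ∫₀ᵃ (1 − x/a)² dx = a/3, ∫₀ᵃ x²(1 − x/a)² dx = a³/30, ∫₀ᵃ x⁴(1 − x/a)² dx = a⁵/105.
State is unnormalized: ∫|ψ|² dx = 3.2333, and ∫ψ*·x⁴·ψ dx = 51.115, so ⟨x⁴⟩ = 51.115 / 3.2333.
⟨x⁴⟩ = 15.809.

15.81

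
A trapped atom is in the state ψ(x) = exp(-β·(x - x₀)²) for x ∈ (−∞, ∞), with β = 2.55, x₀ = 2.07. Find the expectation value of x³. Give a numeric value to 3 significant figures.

9.48

⟨x³⟩ = ∫ x³·|ψ|² dx / ∫|ψ|² dx (integrals over the domain).
Gaussian moments (u = x − x₀): ∫u^(2j)·e^(−2βu²) du = (2j−1)!!/(4β)^j · √(π/(2β)), odd powers integrate to 0; here √(π/(2β)) = 0.78486.
State is unnormalized: ∫|ψ|² dx = 0.78486, and ∫ψ*·x³·ψ dx = 7.4393, so ⟨x³⟩ = 7.4393 / 0.78486.
⟨x³⟩ = 9.4786.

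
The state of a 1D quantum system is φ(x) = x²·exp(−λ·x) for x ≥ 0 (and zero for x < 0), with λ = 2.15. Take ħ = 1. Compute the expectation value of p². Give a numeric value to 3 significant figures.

p² φ = −ħ² d²φ/dx²; ⟨p²⟩ = −ħ² ∫ φ*·φ'' dx / ∫|φ|² dx.
Differentiate x²·exp(−λ·x) with the product rule; every integrand then reduces to terms xʲ·e^(−2λx) on [0, ∞), with ∫₀^∞ xʲ·e^(−2λx) dx = j!/(2λ)^(j+1).
State is unnormalized: ∫|φ|² dx = 0.016326, and ∫φ*·(−ħ² φ'') dx = 0.025155, so ⟨p²⟩ = 0.025155 / 0.016326.
⟨p²⟩ = 1.5408.

1.54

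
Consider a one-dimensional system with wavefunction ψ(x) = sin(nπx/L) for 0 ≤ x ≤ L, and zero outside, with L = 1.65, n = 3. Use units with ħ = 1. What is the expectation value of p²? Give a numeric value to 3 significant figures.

32.6

p² ψ = −ħ² d²ψ/dx²; ⟨p²⟩ = −ħ² ∫ ψ*·ψ'' dx / ∫|ψ|² dx.
d/dx sin(nπx/L) = (nπ/L)·cos(nπx/L) and d²/dx² sin(nπx/L) = −(nπ/L)²·sin(nπx/L); on 0 ≤ x ≤ L, ∫sin²(nπx/L) dx = L/2 and ∫sin(nπx/L)·cos(nπx/L) dx = 0.
State is unnormalized: ∫|ψ|² dx = 0.82500, and ∫ψ*·(−ħ² ψ'') dx = 26.917, so ⟨p²⟩ = 26.917 / 0.82500.
⟨p²⟩ = 32.627.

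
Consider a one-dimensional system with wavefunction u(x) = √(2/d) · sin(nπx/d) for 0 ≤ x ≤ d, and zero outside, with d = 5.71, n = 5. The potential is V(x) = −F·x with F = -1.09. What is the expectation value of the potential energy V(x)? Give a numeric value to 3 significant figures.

⟨V⟩ = ∫ V(x)·|u|² dx.
With sin²θ = (1 − cos2θ)/2 on 0 ≤ x ≤ d: ∫sin²(nπx/d) dx = d/2, ∫x·sin²(nπx/d) dx = d²/4, ∫x²·sin²(nπx/d) dx = d³·(1/6 − 1/(4n²π²)); higher powers xᵏ the same way, integrating xᵏ·cos(2nπx/d) by parts.
⟨V⟩ = 3.1120.

3.11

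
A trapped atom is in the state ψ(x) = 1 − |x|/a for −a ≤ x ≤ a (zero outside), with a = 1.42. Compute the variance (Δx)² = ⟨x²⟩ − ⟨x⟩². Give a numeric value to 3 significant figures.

0.202

Compute ⟨x⟩ and ⟨x²⟩ separately, then (Δx)² = ⟨x²⟩ − ⟨x⟩².
ψ is even, so ∫ over [−a, a] = 2∫₀ᵃ with ψ = 1 − x/a there: ∫₀ᵃ (1 − x/a)² dx = a/3, ∫₀ᵃ x²(1 − x/a)² dx = a³/30, ∫₀ᵃ x⁴(1 − x/a)² dx = a⁵/105.
Normalization: ∫|ψ|² dx = 0.94667.
⟨x⟩ = 0.0000 and ⟨x²⟩ = 0.20164.
(Δx)² = 0.20164 − (0.0000)² = 0.20164.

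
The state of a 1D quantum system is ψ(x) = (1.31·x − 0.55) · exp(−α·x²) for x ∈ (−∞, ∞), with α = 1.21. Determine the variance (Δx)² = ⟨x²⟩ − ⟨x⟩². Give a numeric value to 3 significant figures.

0.224

Compute ⟨x⟩ and ⟨x²⟩ separately, then (Δx)² = ⟨x²⟩ − ⟨x⟩².
Expand each integrand as polynomial × e^(−2αx²) and use ∫x^(2j)·e^(−2αx²) dx = (2j−1)!!/(4α)^j · √(π/(2α)), odd powers → 0; here √(π/(2α)) = 1.1394.
Normalization: ∫|ψ|² dx = 0.74865.
⟨x⟩ = -0.45312 and ⟨x²⟩ = 0.42960.
(Δx)² = 0.42960 − (-0.45312)² = 0.22428.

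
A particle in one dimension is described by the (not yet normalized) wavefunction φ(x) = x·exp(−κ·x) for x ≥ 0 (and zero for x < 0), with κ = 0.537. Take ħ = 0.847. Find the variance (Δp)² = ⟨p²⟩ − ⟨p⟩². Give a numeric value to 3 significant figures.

0.207

Compute ⟨p⟩ and ⟨p²⟩ separately; (Δp)² = ⟨p²⟩ − ⟨p⟩².
Differentiate x·exp(−κ·x) with the product rule; every integrand then reduces to terms xʲ·e^(−2κx) on [0, ∞), with ∫₀^∞ xʲ·e^(−2κx) dx = j!/(2κ)^(j+1).
Normalization: ∫|φ|² dx = 1.6144.
⟨p⟩ = 0.0000 and ⟨p²⟩ = 0.20688.
(Δp)² = 0.20688 − (0.0000)² = 0.20688.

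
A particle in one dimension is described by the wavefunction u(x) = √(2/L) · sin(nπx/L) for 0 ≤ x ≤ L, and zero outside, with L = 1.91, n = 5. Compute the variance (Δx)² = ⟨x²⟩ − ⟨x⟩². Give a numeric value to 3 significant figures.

0.297

Compute ⟨x⟩ and ⟨x²⟩ separately, then (Δx)² = ⟨x²⟩ − ⟨x⟩².
With sin²θ = (1 − cos2θ)/2 on 0 ≤ x ≤ L: ∫sin²(nπx/L) dx = L/2, ∫x·sin²(nπx/L) dx = L²/4, ∫x²·sin²(nπx/L) dx = L³·(1/6 − 1/(4n²π²)); higher powers xᵏ the same way, integrating xᵏ·cos(2nπx/L) by parts.
⟨x⟩ = 0.95500 and ⟨x²⟩ = 1.2086.
(Δx)² = 1.2086 − (0.95500)² = 0.29662.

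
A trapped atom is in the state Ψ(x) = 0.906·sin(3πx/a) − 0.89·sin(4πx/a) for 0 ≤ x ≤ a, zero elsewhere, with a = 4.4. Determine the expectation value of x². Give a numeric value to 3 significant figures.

⟨x²⟩ = ∫ x²·|Ψ|² dx / ∫|Ψ|² dx (integrals over the domain).
On 0 ≤ x ≤ a (j ≠ l): ∫sin²(jπx/a) dx = a/2, ∫sin(jπx/a)·sin(lπx/a) dx = 0; diagonal moments ∫x·sin²(jπx/a) dx = a²/4, ∫x²·sin²(jπx/a) dx = a³·(1/6 − 1/(4j²π²)); cross terms ∫x·sin(jπx/a)·sin(lπx/a) dx = 0 for j + l even and −4jla²/(π²(j² − l²)²) for j + l odd, ∫x²·sin(jπx/a)·sin(lπx/a) dx = (−1)^(j+l)·4jla³/(π²(j² − l²)²); higher powers the same way via product-to-sum and parts.
State is unnormalized: ∫|Ψ|² dx = 3.5485, and ∫Ψ*·x²·Ψ dx = 36.231, so ⟨x²⟩ = 36.231 / 3.5485.
⟨x²⟩ = 10.210.

10.2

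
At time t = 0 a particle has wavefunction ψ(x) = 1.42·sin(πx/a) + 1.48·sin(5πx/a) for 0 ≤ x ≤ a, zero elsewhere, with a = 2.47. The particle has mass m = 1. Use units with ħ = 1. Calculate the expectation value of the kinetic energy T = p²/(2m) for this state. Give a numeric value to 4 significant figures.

T = −(ħ²/2m) d²/dx², so ⟨T⟩ = −(ħ²/2m) ∫ ψ*·ψ'' dx / ∫|ψ|² dx; with m = 1.
d²/dx² sin(jπx/a) = −(jπ/a)²·sin(jπx/a); on 0 ≤ x ≤ a, ∫sin²(jπx/a) dx = a/2 and ∫sin(jπx/a)·sin(lπx/a) dx = 0 for j ≠ l, so only diagonal terms survive in ∫|ψ|² and ∫ψ·ψ″; ∫ψ·ψ′ dx = [ψ²/2] between the walls = 0.
State is unnormalized: ∫|ψ|² dx = 5.1954, and ∫ψ*·(−ħ²/2m · ψ'') dx = 56.717, so ⟨T⟩ = 56.717 / 5.1954.
⟨T⟩ = 10.917.

10.92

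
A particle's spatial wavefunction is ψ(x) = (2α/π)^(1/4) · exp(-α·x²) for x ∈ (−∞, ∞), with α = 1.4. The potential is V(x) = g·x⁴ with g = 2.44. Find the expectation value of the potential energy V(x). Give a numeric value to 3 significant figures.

⟨V⟩ = ∫ V(x)·|ψ|² dx.
Gaussian moments: ∫x^(2j)·e^(−2αx²) dx = (2j−1)!!/(4α)^j · √(π/(2α)), odd powers integrate to 0; here √(π/(2α)) = 1.0592.
⟨V⟩ = 0.23342.

0.233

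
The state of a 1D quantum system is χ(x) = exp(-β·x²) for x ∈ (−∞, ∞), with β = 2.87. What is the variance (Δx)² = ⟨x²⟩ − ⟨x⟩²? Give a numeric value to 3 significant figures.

Compute ⟨x⟩ and ⟨x²⟩ separately, then (Δx)² = ⟨x²⟩ − ⟨x⟩².
Gaussian moments: ∫x^(2j)·e^(−2βx²) dx = (2j−1)!!/(4β)^j · √(π/(2β)), odd powers integrate to 0; here √(π/(2β)) = 0.73981.
Normalization: ∫|χ|² dx = 0.73981.
⟨x⟩ = 0.0000 and ⟨x²⟩ = 0.087108.
(Δx)² = 0.087108 − (0.0000)² = 0.087108.

0.0871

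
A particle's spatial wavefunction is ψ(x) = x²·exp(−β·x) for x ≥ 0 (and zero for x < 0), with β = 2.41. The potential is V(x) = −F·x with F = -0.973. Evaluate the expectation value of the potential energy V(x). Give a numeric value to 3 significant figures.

⟨V⟩ = ∫ V(x)·|ψ|² dx / ∫|ψ|² dx.
Every integrand reduces to terms xʲ·e^(−2βx) on [0, ∞); use ∫₀^∞ xʲ·e^(−2βx) dx = j!/(2β)^(j+1).
State is unnormalized: ∫|ψ|² dx = 0.0092252, and ∫ψ*·V(x)·ψ dx = 0.0093113, so ⟨V⟩ = 0.0093113 / 0.0092252.
⟨V⟩ = 1.0093.

1.01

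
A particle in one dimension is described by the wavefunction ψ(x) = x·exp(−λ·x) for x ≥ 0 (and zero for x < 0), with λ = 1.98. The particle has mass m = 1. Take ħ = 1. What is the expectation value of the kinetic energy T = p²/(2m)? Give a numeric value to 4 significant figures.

T = −(ħ²/2m) d²/dx², so ⟨T⟩ = −(ħ²/2m) ∫ ψ*·ψ'' dx / ∫|ψ|² dx; with m = 1.
Differentiate x·exp(−λ·x) with the product rule; every integrand then reduces to terms xʲ·e^(−2λx) on [0, ∞), with ∫₀^∞ xʲ·e^(−2λx) dx = j!/(2λ)^(j+1).
State is unnormalized: ∫|ψ|² dx = 0.032207, and ∫ψ*·(−ħ²/2m · ψ'') dx = 0.063131, so ⟨T⟩ = 0.063131 / 0.032207.
⟨T⟩ = 1.9602.

1.960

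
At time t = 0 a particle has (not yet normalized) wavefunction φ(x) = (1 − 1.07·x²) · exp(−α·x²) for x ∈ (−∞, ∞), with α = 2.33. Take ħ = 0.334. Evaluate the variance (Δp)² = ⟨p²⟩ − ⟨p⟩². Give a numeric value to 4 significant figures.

0.4242

Compute ⟨p⟩ and ⟨p²⟩ separately; (Δp)² = ⟨p²⟩ − ⟨p⟩².
Expand each integrand as polynomial × e^(−2αx²) and use ∫x^(2j)·e^(−2αx²) dx = (2j−1)!!/(4α)^j · √(π/(2α)), odd powers → 0; here √(π/(2α)) = 0.82107. Differentiate with the product rule, d/dx e^(−αx²) = −2αx·e^(−αx²).
Normalization: ∫|φ|² dx = 0.66501.
⟨p⟩ = 0.0000 and ⟨p²⟩ = 0.42422.
(Δp)² = 0.42422 − (0.0000)² = 0.42422.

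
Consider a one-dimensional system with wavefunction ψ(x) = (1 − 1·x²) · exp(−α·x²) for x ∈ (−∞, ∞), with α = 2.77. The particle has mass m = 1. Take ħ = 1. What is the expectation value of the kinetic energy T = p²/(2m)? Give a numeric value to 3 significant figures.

2.03

T = −(ħ²/2m) d²/dx², so ⟨T⟩ = −(ħ²/2m) ∫ ψ*·ψ'' dx / ∫|ψ|² dx; with m = 1.
Expand each integrand as polynomial × e^(−2αx²) and use ∫x^(2j)·e^(−2αx²) dx = (2j−1)!!/(4α)^j · √(π/(2α)), odd powers → 0; here √(π/(2α)) = 0.75304. Differentiate with the product rule, d/dx e^(−αx²) = −2αx·e^(−αx²).
State is unnormalized: ∫|ψ|² dx = 0.63552, and ∫ψ*·(−ħ²/2m · ψ'') dx = 1.2907, so ⟨T⟩ = 1.2907 / 0.63552.
⟨T⟩ = 2.0309.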